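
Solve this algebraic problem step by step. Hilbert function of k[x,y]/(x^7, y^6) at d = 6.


k[x,y], I = (x^7, y^6), d = 6
Need i < 7 and d-i < 6.
Range: 1 <= i <= 6.
H(6) = 6


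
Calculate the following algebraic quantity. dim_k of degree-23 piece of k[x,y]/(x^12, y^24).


k[x,y], I = (x^12, y^24), d = 23
Need i < 12 and d-i < 24.
Range: 0 <= i <= 11.
H(23) = 12


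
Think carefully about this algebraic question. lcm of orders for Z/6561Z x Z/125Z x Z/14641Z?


Exponent = lcm of the cyclic orders; pairwise coprime => product.
3^8*5^3*11^4=6561*125*14641=12007450125


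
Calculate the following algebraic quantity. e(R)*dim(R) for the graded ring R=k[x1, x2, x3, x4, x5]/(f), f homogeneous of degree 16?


e(R)=deg(f)=16, dim(R)=5-1=4
e*dim=16*4=64


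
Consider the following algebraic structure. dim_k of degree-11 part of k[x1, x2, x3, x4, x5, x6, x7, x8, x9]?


C(d+n-1,n-1)=C(19,8)=75582


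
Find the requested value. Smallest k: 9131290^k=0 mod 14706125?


9131290^k mod 14706125:
k=1: 9131290
k=2: 7779975
k=3: 6345500
k=4: 12305125
k=5: 2100875
k=6: 0
First zero at k = 6


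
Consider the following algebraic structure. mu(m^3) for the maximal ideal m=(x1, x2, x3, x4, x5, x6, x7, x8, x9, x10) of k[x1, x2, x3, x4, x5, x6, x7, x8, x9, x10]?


Graded Nakayama: mu(m^d) = dim_k (m^d/m^(d+1)) = #degree-3 monomials in 10 vars
C(n+d-1,d)=C(12,3)=220


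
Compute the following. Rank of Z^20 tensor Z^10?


rank(M(x)N) = rank(M)*rank(N)
20*10 = 200


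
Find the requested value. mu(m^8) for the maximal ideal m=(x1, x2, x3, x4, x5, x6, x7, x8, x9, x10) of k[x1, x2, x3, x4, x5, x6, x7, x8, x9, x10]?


Graded Nakayama: mu(m^d) = dim_k (m^d/m^(d+1)) = #degree-8 monomials in 10 vars
C(n+d-1,d)=C(17,8)=24310


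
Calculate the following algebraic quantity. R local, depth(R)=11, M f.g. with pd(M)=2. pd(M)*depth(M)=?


pd+depth=11
depth=11-2=9
pd*depth=2*9=18


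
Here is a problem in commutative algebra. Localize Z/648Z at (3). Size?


3-primary part: 648=3^4*8
Size=3^4=81


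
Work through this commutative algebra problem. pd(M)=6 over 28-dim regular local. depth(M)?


pd+depth=depth(R)=28
depth=28-6=22


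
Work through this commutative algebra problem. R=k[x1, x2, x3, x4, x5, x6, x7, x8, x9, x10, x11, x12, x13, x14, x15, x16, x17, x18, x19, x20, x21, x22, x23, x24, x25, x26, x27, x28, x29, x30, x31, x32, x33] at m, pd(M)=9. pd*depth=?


pd+depth=33
depth=33-9=24
pd*depth=9*24=216


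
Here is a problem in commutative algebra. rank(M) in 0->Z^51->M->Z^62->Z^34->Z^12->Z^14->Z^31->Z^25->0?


Alt sum=0:
(-1)^0*51 + (-1)^1*? + (-1)^2*62 + (-1)^3*34 + (-1)^4*12 + (-1)^5*14 + (-1)^6*31 + (-1)^7*25=0
rank(M)=83


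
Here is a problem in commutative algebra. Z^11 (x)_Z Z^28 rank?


rank(M(x)N) = rank(M)*rank(N)
11*28 = 308


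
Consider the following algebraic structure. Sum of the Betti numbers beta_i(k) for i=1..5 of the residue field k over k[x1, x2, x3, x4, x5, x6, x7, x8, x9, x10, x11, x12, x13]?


Koszul resolution: beta_i(k)=C(n,i), n=13
C(13,1)=13, C(13,2)=78, C(13,3)=286, C(13,4)=715, C(13,5)=1287
Sum=2379


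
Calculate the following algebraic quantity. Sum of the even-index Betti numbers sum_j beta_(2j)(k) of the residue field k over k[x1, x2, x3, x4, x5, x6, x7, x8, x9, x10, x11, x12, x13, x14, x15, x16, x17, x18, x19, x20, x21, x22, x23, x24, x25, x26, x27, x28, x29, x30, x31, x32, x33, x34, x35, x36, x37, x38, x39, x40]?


Koszul resolution: beta_i(k)=C(n,i), n=40
sum_even C(40,i) = 2^(n-1) = 2^39 = 549755813888


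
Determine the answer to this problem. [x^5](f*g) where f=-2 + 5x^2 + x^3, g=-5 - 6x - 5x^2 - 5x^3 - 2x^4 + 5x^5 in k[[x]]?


[x^5] = sum a_i*b_j, i+j=5
  -2*5=-10
  5*-5=-25
  1*-5=-5
Sum=-40


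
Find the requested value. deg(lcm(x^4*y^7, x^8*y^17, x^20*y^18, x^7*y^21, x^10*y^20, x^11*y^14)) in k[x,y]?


lcm = componentwise max:
x: max(4,8,20,7,10,11)=20
y: max(7,17,18,21,20,14)=21
Total=20+21=41


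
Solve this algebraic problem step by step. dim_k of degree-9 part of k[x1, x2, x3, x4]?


C(d+n-1,n-1)=C(12,3)=220


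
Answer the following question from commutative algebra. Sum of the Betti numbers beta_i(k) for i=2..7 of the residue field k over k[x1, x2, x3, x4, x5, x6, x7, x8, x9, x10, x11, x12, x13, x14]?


Koszul resolution: beta_i(k)=C(n,i), n=14
C(14,2)=91, C(14,3)=364, C(14,4)=1001, C(14,5)=2002, C(14,6)=3003, C(14,7)=3432
Sum=9893


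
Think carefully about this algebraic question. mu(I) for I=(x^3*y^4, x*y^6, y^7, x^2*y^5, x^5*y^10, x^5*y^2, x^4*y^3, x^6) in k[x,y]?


Remove redundant (divisible by others).
x^5*y^10 redundant.
Min: x^6, x^5*y^2, x^4*y^3, x^3*y^4, x^2*y^5, x*y^6, y^7
Count=7


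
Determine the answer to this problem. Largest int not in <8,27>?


gcd(8,27)=1 => F=ab-a-b=8*27-8-27=216-35=181


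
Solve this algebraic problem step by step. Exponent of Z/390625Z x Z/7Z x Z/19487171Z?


Exponent = lcm of the cyclic orders; pairwise coprime => product.
5^8*7^1*11^7=390625*7*19487171=53285233203125


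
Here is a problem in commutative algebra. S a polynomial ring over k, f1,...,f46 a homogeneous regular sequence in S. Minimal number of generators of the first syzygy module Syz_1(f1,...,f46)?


Regular sequence => Koszul complex is the minimal free resolution.
Syz_1 minimally generated by Koszul relations f_i*e_j - f_j*e_i (i<j): mu(Syz_1) = beta_2 = C(m,2) = m(m-1)/2
m=46
46*45/2 = 1035


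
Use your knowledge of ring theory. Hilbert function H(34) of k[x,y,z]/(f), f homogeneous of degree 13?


C(36,2)-C(23,2)=630-253=377


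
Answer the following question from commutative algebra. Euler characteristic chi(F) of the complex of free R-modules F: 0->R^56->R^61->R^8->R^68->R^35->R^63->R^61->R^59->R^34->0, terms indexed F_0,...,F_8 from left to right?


chi = sum (-1)^i * rank:
(-1)^0*56=56
(-1)^1*61=-61
(-1)^2*8=8
(-1)^3*68=-68
(-1)^4*35=35
(-1)^5*63=-63
(-1)^6*61=61
(-1)^7*59=-59
(-1)^8*34=34
chi=-57


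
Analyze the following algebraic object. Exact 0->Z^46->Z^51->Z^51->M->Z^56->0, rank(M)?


Alt sum=0:
(-1)^0*46 + (-1)^1*51 + (-1)^2*51 + (-1)^3*? + (-1)^4*56=0
rank(M)=102


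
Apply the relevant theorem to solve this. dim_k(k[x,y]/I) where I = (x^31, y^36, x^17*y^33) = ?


k[x,y]/I, I = (x^31, y^36, x^17*y^33)
Rect: 31x36=1116. Corner: (31-17)x(36-33)=42.
dim = 1116-42 = 1074


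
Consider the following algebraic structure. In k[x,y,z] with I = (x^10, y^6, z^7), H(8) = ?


Need i<10, j<6, k<7 with i+j+k=8.
For each i, j ranges over max(0,8-i-6)..min(5,8-i):
  i=0: j in [2,5] -> 4
  i=1: j in [1,5] -> 5
  i=2: j in [0,5] -> 6
  i=3: j in [0,5] -> 6
  i=4: j in [0,4] -> 5
  i=5: j in [0,3] -> 4
  i=6: j in [0,2] -> 3
  i=7: j in [0,1] -> 2
  i=8: j in [0,0] -> 1
H(8) = 4+5+6+6+5+4+3+2+1 = 36


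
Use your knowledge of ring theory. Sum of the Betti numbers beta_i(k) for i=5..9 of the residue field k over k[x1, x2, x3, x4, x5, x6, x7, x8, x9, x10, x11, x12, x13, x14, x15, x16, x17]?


Koszul resolution: beta_i(k)=C(n,i), n=17
C(17,5)=6188, C(17,6)=12376, C(17,7)=19448, C(17,8)=24310, C(17,9)=24310
Sum=86632


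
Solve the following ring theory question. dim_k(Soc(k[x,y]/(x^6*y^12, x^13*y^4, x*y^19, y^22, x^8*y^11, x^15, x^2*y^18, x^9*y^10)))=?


Socle = ann(m) = span of standard monomials u with x*u, y*u in I (staircase corners).
Minimal generators: x^15, x^13*y^4, x^9*y^10, x^8*y^11, x^6*y^12, x^2*y^18, x*y^19, y^22
Corners: y^21, xy^18, x^5y^17, x^7y^11, x^8y^10, x^12y^9, x^14y^3
Socle dim=7


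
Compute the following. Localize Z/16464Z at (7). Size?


7-primary part: 16464=7^3*48
Size=7^3=343


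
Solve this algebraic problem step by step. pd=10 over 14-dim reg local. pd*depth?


pd+depth=14
depth=14-10=4
pd*depth=10*4=40


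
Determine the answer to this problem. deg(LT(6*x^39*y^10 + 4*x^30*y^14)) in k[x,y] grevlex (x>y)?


LT: 6*x^39*y^10
deg_x=39, deg_y=10
Total=39+10=49


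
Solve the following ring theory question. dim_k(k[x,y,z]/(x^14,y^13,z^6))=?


Basis: x^iy^jz^k, i<14,j<13,k<6
14*13*6=1092


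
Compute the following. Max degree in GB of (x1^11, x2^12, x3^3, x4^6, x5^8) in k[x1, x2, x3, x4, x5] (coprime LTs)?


Pure powers, coprime LTs => already GB.
Degrees: 11, 12, 3, 6, 8
Max=12


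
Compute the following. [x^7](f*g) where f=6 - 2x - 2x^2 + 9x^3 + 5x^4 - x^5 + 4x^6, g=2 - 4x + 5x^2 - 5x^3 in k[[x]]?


[x^7] = sum a_i*b_j, i+j=7
  5*-5=-25
  -1*5=-5
  4*-4=-16
Sum=-46


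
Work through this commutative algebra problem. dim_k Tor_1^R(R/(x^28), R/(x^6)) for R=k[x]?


Tor_1(R/I,R/J)=(I cap J)/IJ=(x^28)/(x^34)
dim=34-28=min(28,6)=6


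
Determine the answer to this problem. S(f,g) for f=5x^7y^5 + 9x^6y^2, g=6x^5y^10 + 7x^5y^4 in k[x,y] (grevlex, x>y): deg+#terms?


LT(f)=5x^7y^5, LT(g)=6x^5y^10
lcm(LM)=x^7y^10
S(f,g) (scaled by 30 to clear denominators) = 6y^5*f - 5x^2*g = 54x^6y^7 - 35x^7y^4
2 terms, deg 13.
13+2=15


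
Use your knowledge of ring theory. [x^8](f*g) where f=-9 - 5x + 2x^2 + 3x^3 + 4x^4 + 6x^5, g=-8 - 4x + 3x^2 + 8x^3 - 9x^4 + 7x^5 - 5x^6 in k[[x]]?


[x^8] = sum a_i*b_j, i+j=8
  2*-5=-10
  3*7=21
  4*-9=-36
  6*8=48
Sum=23


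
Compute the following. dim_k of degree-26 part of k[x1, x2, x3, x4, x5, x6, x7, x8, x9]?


C(d+n-1,n-1)=C(34,8)=18156204


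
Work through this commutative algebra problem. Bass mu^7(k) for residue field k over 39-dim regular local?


C(n,i)=C(39,7)=15380937


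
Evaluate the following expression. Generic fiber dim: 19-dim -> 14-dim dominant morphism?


dim(fiber)=dim(X)-dim(Y)=19-14=5


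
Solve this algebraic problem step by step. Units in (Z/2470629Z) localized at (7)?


Local ring = Z/823543Z.
phi(823543) = 7^6*(7-1) = 705894


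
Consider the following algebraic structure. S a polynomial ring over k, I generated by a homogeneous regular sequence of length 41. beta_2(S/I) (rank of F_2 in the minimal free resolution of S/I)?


Regular sequence => Koszul complex is the minimal free resolution.
Syz_1 minimally generated by Koszul relations f_i*e_j - f_j*e_i (i<j): mu(Syz_1) = beta_2 = C(m,2) = m(m-1)/2
m=41
41*40/2 = 820


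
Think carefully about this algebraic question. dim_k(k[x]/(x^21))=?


Basis: 1,x,...,x^20
dim=21


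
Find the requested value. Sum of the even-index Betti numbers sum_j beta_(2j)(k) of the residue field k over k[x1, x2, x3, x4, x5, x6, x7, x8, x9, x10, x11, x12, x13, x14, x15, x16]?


Koszul resolution: beta_i(k)=C(n,i), n=16
sum_even C(16,i) = 2^(n-1) = 2^15 = 32768


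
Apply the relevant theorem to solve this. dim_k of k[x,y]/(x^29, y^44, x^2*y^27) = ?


k[x,y]/I, I = (x^29, y^44, x^2*y^27)
Rect: 29x44=1276. Corner: (29-2)x(44-27)=459.
dim = 1276-459 = 817


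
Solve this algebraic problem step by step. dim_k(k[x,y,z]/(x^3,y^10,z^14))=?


Basis: x^iy^jz^k, i<3,j<10,k<14
3*10*14=420


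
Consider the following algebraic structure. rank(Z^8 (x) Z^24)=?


rank(M(x)N) = rank(M)*rank(N)
8*24 = 192


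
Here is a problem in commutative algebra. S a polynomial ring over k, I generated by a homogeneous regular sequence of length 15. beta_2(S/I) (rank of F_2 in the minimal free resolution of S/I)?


Regular sequence => Koszul complex is the minimal free resolution.
Syz_1 minimally generated by Koszul relations f_i*e_j - f_j*e_i (i<j): mu(Syz_1) = beta_2 = C(m,2) = m(m-1)/2
m=15
15*14/2 = 105


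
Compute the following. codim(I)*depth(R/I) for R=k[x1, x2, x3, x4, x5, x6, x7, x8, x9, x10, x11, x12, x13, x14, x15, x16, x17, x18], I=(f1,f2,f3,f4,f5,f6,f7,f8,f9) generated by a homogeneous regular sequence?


codim=9, depth=dim(R/I)=18-9=9
Product=9*9=81


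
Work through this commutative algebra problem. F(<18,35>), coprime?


gcd(18,35)=1 => F=ab-a-b=18*35-18-35=630-53=577


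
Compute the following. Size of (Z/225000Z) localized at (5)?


5-primary part: 225000=5^5*72
Size=5^5=3125


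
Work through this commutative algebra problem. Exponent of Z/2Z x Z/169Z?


Exponent = lcm of the cyclic orders; pairwise coprime => product.
2^1*13^2=2*169=338


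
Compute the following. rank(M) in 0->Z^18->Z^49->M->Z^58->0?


Alt sum=0:
(-1)^0*18 + (-1)^1*49 + (-1)^2*? + (-1)^3*58=0
rank(M)=89


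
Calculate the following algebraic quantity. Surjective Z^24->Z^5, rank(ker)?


rank(ker) = 24-5 = 19


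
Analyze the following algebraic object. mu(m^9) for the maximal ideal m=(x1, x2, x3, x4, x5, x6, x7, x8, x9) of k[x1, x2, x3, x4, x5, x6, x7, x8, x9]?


Graded Nakayama: mu(m^d) = dim_k (m^d/m^(d+1)) = #degree-9 monomials in 9 vars
C(n+d-1,d)=C(17,9)=24310


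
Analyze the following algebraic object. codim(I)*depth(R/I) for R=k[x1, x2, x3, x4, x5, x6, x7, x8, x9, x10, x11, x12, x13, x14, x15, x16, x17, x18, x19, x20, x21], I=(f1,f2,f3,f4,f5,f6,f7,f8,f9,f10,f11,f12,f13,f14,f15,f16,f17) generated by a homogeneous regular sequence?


codim=17, depth=dim(R/I)=21-17=4
Product=17*4=68


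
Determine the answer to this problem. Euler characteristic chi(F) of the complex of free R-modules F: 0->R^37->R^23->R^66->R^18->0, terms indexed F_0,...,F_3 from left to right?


chi = sum (-1)^i * rank:
(-1)^0*37=37
(-1)^1*23=-23
(-1)^2*66=66
(-1)^3*18=-18
chi=62


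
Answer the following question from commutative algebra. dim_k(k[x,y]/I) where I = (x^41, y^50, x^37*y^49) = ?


k[x,y]/I, I = (x^41, y^50, x^37*y^49)
Rect: 41x50=2050. Corner: (41-37)x(50-49)=4.
dim = 2050-4 = 2046


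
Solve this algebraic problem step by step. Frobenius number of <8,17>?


gcd(8,17)=1 => F=ab-a-b=8*17-8-17=136-25=111


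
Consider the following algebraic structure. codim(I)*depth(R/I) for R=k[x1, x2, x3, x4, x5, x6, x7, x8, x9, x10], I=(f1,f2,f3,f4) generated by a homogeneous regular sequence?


codim=4, depth=dim(R/I)=10-4=6
Product=4*6=24


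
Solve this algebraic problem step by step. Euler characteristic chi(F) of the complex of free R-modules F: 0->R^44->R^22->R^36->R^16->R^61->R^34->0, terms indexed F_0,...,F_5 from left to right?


chi = sum (-1)^i * rank:
(-1)^0*44=44
(-1)^1*22=-22
(-1)^2*36=36
(-1)^3*16=-16
(-1)^4*61=61
(-1)^5*34=-34
chi=69


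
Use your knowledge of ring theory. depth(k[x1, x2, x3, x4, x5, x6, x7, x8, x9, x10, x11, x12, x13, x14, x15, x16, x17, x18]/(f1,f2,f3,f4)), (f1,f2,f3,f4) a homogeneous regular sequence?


depth(R)=18
depth(R/I)=18-4=14


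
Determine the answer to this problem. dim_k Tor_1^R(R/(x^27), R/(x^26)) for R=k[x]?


Tor_1(R/I,R/J)=(I cap J)/IJ=(x^27)/(x^53)
dim=53-27=min(27,26)=26


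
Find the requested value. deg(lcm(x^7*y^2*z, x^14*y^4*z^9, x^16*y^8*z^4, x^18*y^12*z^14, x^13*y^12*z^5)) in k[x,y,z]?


lcm = componentwise max:
x: max(7,14,16,18,13)=18
y: max(2,4,8,12,12)=12
z: max(1,9,4,14,5)=14
Total=18+12+14=44


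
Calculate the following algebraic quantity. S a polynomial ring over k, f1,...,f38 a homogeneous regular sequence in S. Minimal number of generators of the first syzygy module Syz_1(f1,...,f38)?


Regular sequence => Koszul complex is the minimal free resolution.
Syz_1 minimally generated by Koszul relations f_i*e_j - f_j*e_i (i<j): mu(Syz_1) = beta_2 = C(m,2) = m(m-1)/2
m=38
38*37/2 = 703


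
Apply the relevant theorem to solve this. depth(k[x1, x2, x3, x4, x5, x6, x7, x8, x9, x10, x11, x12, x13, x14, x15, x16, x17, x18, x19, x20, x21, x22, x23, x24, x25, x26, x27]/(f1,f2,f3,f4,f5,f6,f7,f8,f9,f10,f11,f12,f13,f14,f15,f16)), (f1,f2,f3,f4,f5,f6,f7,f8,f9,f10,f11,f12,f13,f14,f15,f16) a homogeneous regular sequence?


depth(R)=27
depth(R/I)=27-16=11


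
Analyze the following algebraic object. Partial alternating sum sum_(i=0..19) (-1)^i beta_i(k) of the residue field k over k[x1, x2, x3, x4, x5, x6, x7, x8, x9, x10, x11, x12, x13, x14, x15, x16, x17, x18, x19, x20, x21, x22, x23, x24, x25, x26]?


Koszul resolution: beta_i(k)=C(n,i), n=26
sum_(i=0..p) (-1)^i C(n,i) = (-1)^p C(n-1,p)
(-1)^19*C(25,19) = (-1)^19*177100 = -177100


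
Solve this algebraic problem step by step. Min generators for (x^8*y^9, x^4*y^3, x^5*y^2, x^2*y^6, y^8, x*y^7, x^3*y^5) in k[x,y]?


Remove redundant (divisible by others).
x^8*y^9 redundant.
Min: x^5*y^2, x^4*y^3, x^3*y^5, x^2*y^6, x*y^7, y^8
Count=6


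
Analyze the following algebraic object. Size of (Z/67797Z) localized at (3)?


3-primary part: 67797=3^7*31
Size=3^7=2187


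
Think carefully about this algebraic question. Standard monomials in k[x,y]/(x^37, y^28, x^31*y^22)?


k[x,y]/I, I = (x^37, y^28, x^31*y^22)
Rect: 37x28=1036. Corner: (37-31)x(28-22)=36.
dim = 1036-36 = 1000


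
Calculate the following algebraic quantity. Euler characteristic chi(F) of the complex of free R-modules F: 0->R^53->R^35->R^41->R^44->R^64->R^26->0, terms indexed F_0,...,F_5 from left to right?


chi = sum (-1)^i * rank:
(-1)^0*53=53
(-1)^1*35=-35
(-1)^2*41=41
(-1)^3*44=-44
(-1)^4*64=64
(-1)^5*26=-26
chi=53


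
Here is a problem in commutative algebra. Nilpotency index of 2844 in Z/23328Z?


2844^k mod 23328:
k=1: 2844
k=2: 16848
k=3: 0
First zero at k = 3


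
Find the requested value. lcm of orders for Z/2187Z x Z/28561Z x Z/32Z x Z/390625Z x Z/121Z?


Exponent = lcm of the cyclic orders; pairwise coprime => product.
3^7*13^4*2^5*5^8*11^2=2187*28561*32*390625*121=94475146837500000


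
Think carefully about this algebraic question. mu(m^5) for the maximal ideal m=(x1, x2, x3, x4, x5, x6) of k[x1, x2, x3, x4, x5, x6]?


Graded Nakayama: mu(m^d) = dim_k (m^d/m^(d+1)) = #degree-5 monomials in 6 vars
C(n+d-1,d)=C(10,5)=252


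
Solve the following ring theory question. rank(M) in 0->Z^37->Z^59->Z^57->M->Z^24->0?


Alt sum=0:
(-1)^0*37 + (-1)^1*59 + (-1)^2*57 + (-1)^3*? + (-1)^4*24=0
rank(M)=59


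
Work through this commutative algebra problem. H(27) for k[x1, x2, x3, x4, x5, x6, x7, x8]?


C(d+n-1,n-1)=C(34,7)=5379616


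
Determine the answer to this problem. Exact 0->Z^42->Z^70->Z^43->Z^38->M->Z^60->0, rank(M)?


Alt sum=0:
(-1)^0*42 + (-1)^1*70 + (-1)^2*43 + (-1)^3*38 + (-1)^4*? + (-1)^5*60=0
rank(M)=83


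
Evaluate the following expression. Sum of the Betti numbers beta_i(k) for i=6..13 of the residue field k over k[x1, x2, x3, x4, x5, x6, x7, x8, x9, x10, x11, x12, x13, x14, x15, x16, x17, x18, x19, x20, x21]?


Koszul resolution: beta_i(k)=C(n,i), n=21
C(21,6)=54264, C(21,7)=116280, C(21,8)=203490, C(21,9)=293930, C(21,10)=352716, C(21,11)=352716, C(21,12)=293930, C(21,13)=203490
Sum=1870816


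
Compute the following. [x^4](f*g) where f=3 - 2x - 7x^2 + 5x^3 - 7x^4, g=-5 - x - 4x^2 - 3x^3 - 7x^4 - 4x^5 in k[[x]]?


[x^4] = sum a_i*b_j, i+j=4
  3*-7=-21
  -2*-3=6
  -7*-4=28
  5*-1=-5
  -7*-5=35
Sum=43


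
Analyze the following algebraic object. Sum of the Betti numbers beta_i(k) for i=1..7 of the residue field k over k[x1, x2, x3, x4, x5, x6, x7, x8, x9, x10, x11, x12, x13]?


Koszul resolution: beta_i(k)=C(n,i), n=13
C(13,1)=13, C(13,2)=78, C(13,3)=286, C(13,4)=715, C(13,5)=1287, C(13,6)=1716, C(13,7)=1716
Sum=5811


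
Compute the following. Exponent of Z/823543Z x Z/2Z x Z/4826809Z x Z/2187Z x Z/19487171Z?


Exponent = lcm of the cyclic orders; pairwise coprime => product.
7^7*2^1*13^6*3^7*11^7=823543*2*4826809*2187*19487171=338823846711013991124798


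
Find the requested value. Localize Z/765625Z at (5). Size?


5-primary part: 765625=5^6*49
Size=5^6=15625


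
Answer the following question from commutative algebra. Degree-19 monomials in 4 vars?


C(d+n-1,n-1)=C(22,3)=1540


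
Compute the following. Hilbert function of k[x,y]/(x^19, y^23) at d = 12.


k[x,y], I = (x^19, y^23), d = 12
Need i < 19 and d-i < 23.
Range: 0 <= i <= 12.
H(12) = 13


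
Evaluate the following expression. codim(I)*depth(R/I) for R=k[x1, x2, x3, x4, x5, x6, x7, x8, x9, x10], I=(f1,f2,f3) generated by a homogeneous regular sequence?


codim=3, depth=dim(R/I)=10-3=7
Product=3*7=21


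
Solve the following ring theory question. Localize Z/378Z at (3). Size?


3-primary part: 378=3^3*14
Size=3^3=27


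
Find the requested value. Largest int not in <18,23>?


gcd(18,23)=1 => F=ab-a-b=18*23-18-23=414-41=373


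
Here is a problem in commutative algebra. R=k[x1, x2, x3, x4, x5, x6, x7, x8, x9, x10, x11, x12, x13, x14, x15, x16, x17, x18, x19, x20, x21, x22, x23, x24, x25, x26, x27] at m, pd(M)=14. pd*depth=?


pd+depth=27
depth=27-14=13
pd*depth=14*13=182


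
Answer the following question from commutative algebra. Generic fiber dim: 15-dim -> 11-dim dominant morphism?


dim(fiber)=dim(X)-dim(Y)=15-11=4


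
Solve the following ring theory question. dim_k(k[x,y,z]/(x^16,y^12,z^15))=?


Basis: x^iy^jz^k, i<16,j<12,k<15
16*12*15=2880


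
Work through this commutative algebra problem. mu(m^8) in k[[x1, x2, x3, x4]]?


C(n+d-1,d)=C(11,8)=165


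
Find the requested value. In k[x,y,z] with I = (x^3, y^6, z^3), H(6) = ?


Need i<3, j<6, k<3 with i+j+k=6.
For each i, j ranges over max(0,6-i-2)..min(5,6-i):
  i=0: j in [4,5] -> 2
  i=1: j in [3,5] -> 3
  i=2: j in [2,4] -> 3
H(6) = 2+3+3 = 8


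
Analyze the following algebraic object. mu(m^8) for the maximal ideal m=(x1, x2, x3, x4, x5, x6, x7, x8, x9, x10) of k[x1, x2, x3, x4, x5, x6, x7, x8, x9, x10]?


Graded Nakayama: mu(m^d) = dim_k (m^d/m^(d+1)) = #degree-8 monomials in 10 vars
C(n+d-1,d)=C(17,8)=24310


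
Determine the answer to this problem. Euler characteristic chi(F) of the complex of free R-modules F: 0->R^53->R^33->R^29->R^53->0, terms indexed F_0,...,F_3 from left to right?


chi = sum (-1)^i * rank:
(-1)^0*53=53
(-1)^1*33=-33
(-1)^2*29=29
(-1)^3*53=-53
chi=-4


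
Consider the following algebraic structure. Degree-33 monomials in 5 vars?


C(d+n-1,n-1)=C(37,4)=66045


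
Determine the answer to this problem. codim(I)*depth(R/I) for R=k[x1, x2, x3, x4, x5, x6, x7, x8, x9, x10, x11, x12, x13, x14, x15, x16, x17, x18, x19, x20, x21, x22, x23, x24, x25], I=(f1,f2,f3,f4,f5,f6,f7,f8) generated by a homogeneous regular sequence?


codim=8, depth=dim(R/I)=25-8=17
Product=8*17=136


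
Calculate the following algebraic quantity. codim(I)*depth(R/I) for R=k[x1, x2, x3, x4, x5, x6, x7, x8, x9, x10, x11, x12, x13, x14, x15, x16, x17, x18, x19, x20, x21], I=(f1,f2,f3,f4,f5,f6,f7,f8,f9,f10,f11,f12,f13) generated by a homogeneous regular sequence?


codim=13, depth=dim(R/I)=21-13=8
Product=13*8=104


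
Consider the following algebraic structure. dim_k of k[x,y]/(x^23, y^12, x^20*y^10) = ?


k[x,y]/I, I = (x^23, y^12, x^20*y^10)
Rect: 23x12=276. Corner: (23-20)x(12-10)=6.
dim = 276-6 = 270


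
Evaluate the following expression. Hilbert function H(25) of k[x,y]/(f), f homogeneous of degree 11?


H(t)=d for t>=d-1.
d=11, t=25
H(25)=11


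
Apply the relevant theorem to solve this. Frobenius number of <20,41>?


gcd(20,41)=1 => F=ab-a-b=20*41-20-41=820-61=759


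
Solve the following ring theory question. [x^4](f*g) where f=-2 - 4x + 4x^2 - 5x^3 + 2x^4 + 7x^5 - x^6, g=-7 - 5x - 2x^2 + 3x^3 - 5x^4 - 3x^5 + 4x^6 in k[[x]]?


[x^4] = sum a_i*b_j, i+j=4
  -2*-5=10
  -4*3=-12
  4*-2=-8
  -5*-5=25
  2*-7=-14
Sum=1


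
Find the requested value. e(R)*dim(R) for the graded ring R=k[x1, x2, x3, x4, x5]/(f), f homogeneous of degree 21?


e(R)=deg(f)=21, dim(R)=5-1=4
e*dim=21*4=84


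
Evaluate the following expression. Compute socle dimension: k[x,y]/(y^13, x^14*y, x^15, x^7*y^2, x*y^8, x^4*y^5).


Socle = ann(m) = span of standard monomials u with x*u, y*u in I (staircase corners).
Minimal generators: x^15, x^14*y, x^7*y^2, x^4*y^5, x*y^8, y^13
Corners: y^12, x^3y^7, x^6y^4, x^13y, x^14
Socle dim=5


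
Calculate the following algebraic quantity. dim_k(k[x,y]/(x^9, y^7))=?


Basis: x^i*y^j, i<9, j<7
9*7=63


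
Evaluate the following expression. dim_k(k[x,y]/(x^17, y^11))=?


Basis: x^i*y^j, i<17, j<11
17*11=187


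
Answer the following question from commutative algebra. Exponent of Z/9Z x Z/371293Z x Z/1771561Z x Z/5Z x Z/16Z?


Exponent = lcm of the cyclic orders; pairwise coprime => product.
3^2*13^5*11^6*5^1*2^4=9*371293*1771561*5*16=473593102828560


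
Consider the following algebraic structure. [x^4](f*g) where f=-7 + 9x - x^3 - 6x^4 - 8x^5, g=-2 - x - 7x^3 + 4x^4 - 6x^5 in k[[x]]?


[x^4] = sum a_i*b_j, i+j=4
  -7*4=-28
  9*-7=-63
  -1*-1=1
  -6*-2=12
Sum=-78


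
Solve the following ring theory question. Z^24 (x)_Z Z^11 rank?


rank(M(x)N) = rank(M)*rank(N)
24*11 = 264


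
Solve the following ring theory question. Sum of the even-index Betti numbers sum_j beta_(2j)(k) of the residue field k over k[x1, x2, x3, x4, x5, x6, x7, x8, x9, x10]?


Koszul resolution: beta_i(k)=C(n,i), n=10
sum_even C(10,i) = 2^(n-1) = 2^9 = 512


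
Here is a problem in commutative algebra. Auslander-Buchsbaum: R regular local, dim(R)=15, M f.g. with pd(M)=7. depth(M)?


pd+depth=depth(R)=15
depth=15-7=8


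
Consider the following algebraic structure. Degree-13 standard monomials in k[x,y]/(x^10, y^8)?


k[x,y], I = (x^10, y^8), d = 13
Need i < 10 and d-i < 8.
Range: 6 <= i <= 9.
H(13) = 4


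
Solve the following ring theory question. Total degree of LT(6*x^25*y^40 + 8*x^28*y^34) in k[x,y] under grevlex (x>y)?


LT: 6*x^25*y^40
deg_x=25, deg_y=40
Total=25+40=65


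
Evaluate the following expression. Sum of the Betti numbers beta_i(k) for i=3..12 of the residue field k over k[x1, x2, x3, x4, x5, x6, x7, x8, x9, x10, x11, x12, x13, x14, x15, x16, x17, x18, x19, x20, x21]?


Koszul resolution: beta_i(k)=C(n,i), n=21
C(21,3)=1330, C(21,4)=5985, C(21,5)=20349, C(21,6)=54264, C(21,7)=116280, C(21,8)=203490, C(21,9)=293930, C(21,10)=352716, C(21,11)=352716, C(21,12)=293930
Sum=1694990


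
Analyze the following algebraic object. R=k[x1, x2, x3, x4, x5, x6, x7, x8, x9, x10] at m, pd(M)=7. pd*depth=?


pd+depth=10
depth=10-7=3
pd*depth=7*3=21


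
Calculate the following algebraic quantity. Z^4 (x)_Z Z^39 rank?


rank(M(x)N) = rank(M)*rank(N)
4*39 = 156


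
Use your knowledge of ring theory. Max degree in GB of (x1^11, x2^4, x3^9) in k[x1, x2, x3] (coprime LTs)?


Pure powers, coprime LTs => already GB.
Degrees: 11, 4, 9
Max=11


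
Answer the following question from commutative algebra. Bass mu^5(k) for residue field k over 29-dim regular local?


C(n,i)=C(29,5)=118755


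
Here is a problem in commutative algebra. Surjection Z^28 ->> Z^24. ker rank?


rank(ker) = 28-24 = 4


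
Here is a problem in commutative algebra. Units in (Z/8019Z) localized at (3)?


Local ring = Z/729Z.
phi(729) = 3^5*(3-1) = 486


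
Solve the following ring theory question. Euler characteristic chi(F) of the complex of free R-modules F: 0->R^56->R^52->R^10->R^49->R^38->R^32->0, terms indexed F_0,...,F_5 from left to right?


chi = sum (-1)^i * rank:
(-1)^0*56=56
(-1)^1*52=-52
(-1)^2*10=10
(-1)^3*49=-49
(-1)^4*38=38
(-1)^5*32=-32
chi=-29


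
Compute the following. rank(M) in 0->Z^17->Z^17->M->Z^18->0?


Alt sum=0:
(-1)^0*17 + (-1)^1*17 + (-1)^2*? + (-1)^3*18=0
rank(M)=18


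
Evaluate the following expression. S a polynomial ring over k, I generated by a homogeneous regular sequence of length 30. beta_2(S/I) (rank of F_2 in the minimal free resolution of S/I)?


Regular sequence => Koszul complex is the minimal free resolution.
Syz_1 minimally generated by Koszul relations f_i*e_j - f_j*e_i (i<j): mu(Syz_1) = beta_2 = C(m,2) = m(m-1)/2
m=30
30*29/2 = 435


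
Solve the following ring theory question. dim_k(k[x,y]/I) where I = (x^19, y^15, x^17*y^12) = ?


k[x,y]/I, I = (x^19, y^15, x^17*y^12)
Rect: 19x15=285. Corner: (19-17)x(15-12)=6.
dim = 285-6 = 279


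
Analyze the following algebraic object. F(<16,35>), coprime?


gcd(16,35)=1 => F=ab-a-b=16*35-16-35=560-51=509


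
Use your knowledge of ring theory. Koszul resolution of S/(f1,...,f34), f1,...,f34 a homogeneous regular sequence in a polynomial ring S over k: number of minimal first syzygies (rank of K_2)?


Regular sequence => Koszul complex is the minimal free resolution.
Syz_1 minimally generated by Koszul relations f_i*e_j - f_j*e_i (i<j): mu(Syz_1) = beta_2 = C(m,2) = m(m-1)/2
m=34
34*33/2 = 561


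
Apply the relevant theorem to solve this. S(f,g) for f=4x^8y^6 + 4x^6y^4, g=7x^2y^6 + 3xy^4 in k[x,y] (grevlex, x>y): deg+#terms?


LT(f)=4x^8y^6, LT(g)=7x^2y^6
lcm(LM)=x^8y^6
S(f,g) (scaled by 28 to clear denominators) = 7*f - 4x^6*g = -12x^7y^4 + 28x^6y^4
2 terms, deg 11.
11+2=13


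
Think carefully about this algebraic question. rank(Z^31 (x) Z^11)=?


rank(M(x)N) = rank(M)*rank(N)
31*11 = 341


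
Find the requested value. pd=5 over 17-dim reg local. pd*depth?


pd+depth=17
depth=17-5=12
pd*depth=5*12=60


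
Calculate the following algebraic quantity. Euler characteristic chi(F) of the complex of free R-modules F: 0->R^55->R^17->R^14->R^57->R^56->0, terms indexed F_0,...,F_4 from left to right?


chi = sum (-1)^i * rank:
(-1)^0*55=55
(-1)^1*17=-17
(-1)^2*14=14
(-1)^3*57=-57
(-1)^4*56=56
chi=51


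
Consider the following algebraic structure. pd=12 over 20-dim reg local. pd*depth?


pd+depth=20
depth=20-12=8
pd*depth=12*8=96


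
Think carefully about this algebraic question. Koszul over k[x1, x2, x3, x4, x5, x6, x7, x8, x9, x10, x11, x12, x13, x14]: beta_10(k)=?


C(n,i)=C(14,10)=1001


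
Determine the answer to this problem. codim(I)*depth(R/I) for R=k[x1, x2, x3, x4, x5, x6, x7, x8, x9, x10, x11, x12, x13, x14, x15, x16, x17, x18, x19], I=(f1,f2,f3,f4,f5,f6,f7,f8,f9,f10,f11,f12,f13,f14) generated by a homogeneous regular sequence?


codim=14, depth=dim(R/I)=19-14=5
Product=14*5=70


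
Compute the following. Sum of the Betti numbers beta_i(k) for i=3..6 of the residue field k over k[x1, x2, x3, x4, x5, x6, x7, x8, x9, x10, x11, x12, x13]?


Koszul resolution: beta_i(k)=C(n,i), n=13
C(13,3)=286, C(13,4)=715, C(13,5)=1287, C(13,6)=1716
Sum=4004


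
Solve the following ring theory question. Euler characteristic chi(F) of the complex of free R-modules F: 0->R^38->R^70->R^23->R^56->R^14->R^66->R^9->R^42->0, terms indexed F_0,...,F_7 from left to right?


chi = sum (-1)^i * rank:
(-1)^0*38=38
(-1)^1*70=-70
(-1)^2*23=23
(-1)^3*56=-56
(-1)^4*14=14
(-1)^5*66=-66
(-1)^6*9=9
(-1)^7*42=-42
chi=-150


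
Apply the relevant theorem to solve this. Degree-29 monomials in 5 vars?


C(d+n-1,n-1)=C(33,4)=40920


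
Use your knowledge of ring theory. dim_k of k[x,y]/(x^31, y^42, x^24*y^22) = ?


k[x,y]/I, I = (x^31, y^42, x^24*y^22)
Rect: 31x42=1302. Corner: (31-24)x(42-22)=140.
dim = 1302-140 = 1162


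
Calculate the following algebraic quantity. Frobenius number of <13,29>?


gcd(13,29)=1 => F=ab-a-b=13*29-13-29=377-42=335


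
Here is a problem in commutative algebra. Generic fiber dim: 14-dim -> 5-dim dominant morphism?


dim(fiber)=dim(X)-dim(Y)=14-5=9


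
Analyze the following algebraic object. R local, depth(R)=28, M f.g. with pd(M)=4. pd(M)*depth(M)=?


pd+depth=28
depth=28-4=24
pd*depth=4*24=96


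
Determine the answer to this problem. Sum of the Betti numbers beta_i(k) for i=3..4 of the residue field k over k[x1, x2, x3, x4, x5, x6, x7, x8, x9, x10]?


Koszul resolution: beta_i(k)=C(n,i), n=10
C(10,3)=120, C(10,4)=210
Sum=330


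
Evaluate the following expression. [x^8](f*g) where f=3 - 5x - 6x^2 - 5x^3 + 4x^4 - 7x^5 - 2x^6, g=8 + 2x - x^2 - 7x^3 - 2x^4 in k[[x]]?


[x^8] = sum a_i*b_j, i+j=8
  4*-2=-8
  -7*-7=49
  -2*-1=2
Sum=43


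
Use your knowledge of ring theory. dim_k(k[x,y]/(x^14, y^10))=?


Basis: x^i*y^j, i<14, j<10
14*10=140


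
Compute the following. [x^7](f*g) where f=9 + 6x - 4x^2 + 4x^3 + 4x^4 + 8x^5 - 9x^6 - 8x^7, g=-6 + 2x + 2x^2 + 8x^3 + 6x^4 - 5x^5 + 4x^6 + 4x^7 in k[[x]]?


[x^7] = sum a_i*b_j, i+j=7
  9*4=36
  6*4=24
  -4*-5=20
  4*6=24
  4*8=32
  8*2=16
  -9*2=-18
  -8*-6=48
Sum=182


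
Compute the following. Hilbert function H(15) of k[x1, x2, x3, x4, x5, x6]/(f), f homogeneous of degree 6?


C(20,5)-C(14,5)=15504-2002=13502


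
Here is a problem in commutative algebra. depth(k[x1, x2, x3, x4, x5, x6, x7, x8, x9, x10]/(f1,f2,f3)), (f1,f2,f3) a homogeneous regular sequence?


depth(R)=10
depth(R/I)=10-3=7


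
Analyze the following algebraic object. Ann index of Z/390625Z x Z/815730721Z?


Exponent = lcm of the cyclic orders; pairwise coprime => product.
5^8*13^8=390625*815730721=318644812890625


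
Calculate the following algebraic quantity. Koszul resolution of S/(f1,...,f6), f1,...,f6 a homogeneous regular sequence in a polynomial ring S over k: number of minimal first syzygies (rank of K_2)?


Regular sequence => Koszul complex is the minimal free resolution.
Syz_1 minimally generated by Koszul relations f_i*e_j - f_j*e_i (i<j): mu(Syz_1) = beta_2 = C(m,2) = m(m-1)/2
m=6
6*5/2 = 15


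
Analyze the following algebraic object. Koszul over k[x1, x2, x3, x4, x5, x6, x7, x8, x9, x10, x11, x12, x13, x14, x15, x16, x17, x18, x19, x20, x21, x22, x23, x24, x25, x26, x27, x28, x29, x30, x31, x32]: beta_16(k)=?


C(n,i)=C(32,16)=601080390


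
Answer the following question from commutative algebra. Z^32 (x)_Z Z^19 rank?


rank(M(x)N) = rank(M)*rank(N)
32*19 = 608


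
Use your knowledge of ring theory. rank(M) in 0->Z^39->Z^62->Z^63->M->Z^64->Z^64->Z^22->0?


Alt sum=0:
(-1)^0*39 + (-1)^1*62 + (-1)^2*63 + (-1)^3*? + (-1)^4*64 + (-1)^5*64 + (-1)^6*22=0
rank(M)=62


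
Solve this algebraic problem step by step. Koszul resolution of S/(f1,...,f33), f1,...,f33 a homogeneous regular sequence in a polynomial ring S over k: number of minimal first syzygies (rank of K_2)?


Regular sequence => Koszul complex is the minimal free resolution.
Syz_1 minimally generated by Koszul relations f_i*e_j - f_j*e_i (i<j): mu(Syz_1) = beta_2 = C(m,2) = m(m-1)/2
m=33
33*32/2 = 528


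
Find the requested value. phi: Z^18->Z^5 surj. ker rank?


rank(ker) = 18-5 = 13


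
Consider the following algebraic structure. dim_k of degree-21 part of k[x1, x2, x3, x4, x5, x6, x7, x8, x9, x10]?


C(d+n-1,n-1)=C(30,9)=14307150


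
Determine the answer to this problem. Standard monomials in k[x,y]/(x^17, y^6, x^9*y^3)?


k[x,y]/I, I = (x^17, y^6, x^9*y^3)
Rect: 17x6=102. Corner: (17-9)x(6-3)=24.
dim = 102-24 = 78


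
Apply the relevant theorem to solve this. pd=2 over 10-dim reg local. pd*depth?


pd+depth=10
depth=10-2=8
pd*depth=2*8=16


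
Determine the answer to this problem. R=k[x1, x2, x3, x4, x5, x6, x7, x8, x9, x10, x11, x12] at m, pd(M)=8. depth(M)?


pd+depth=depth(R)=12
depth=12-8=4


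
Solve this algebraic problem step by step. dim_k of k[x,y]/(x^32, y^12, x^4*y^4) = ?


k[x,y]/I, I = (x^32, y^12, x^4*y^4)
Rect: 32x12=384. Corner: (32-4)x(12-4)=224.
dim = 384-224 = 160


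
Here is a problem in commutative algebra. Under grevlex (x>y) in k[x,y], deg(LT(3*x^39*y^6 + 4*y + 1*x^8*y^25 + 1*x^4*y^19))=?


LT: 3*x^39*y^6
deg_x=39, deg_y=6
Total=39+6=45


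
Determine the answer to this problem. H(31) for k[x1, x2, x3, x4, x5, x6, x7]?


C(d+n-1,n-1)=C(37,6)=2324784


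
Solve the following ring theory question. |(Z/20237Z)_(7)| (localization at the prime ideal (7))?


7-primary part: 20237=7^3*59
Size=7^3=343


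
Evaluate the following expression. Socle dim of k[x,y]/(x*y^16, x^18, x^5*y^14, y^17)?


Socle = ann(m) = span of standard monomials u with x*u, y*u in I (staircase corners).
Minimal generators: x^18, x^5*y^14, x*y^16, y^17
Corners: y^16, x^4y^15, x^17y^13
Socle dim=3


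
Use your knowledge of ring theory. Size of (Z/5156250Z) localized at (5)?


5-primary part: 5156250=5^7*66
Size=5^7=78125


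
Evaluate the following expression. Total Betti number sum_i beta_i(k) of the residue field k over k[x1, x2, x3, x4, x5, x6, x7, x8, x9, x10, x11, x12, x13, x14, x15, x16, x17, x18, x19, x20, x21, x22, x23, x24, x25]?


Koszul resolution: beta_i(k)=C(n,i), n=25
sum_i C(25,i) = 2^25 = 33554432


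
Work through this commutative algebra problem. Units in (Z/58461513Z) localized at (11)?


Local ring = Z/19487171Z.
phi(19487171) = 11^6*(11-1) = 17715610


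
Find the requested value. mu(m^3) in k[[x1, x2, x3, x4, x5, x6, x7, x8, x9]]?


C(n+d-1,d)=C(11,3)=165


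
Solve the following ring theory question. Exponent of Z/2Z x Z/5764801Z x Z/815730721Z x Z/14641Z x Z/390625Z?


Exponent = lcm of the cyclic orders; pairwise coprime => product.
2^1*7^8*13^8*11^4*5^8=2*5764801*815730721*14641*390625=53788806693855014813281250


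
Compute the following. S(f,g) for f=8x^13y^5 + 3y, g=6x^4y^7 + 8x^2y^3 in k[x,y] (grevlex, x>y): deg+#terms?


LT(f)=8x^13y^5, LT(g)=6x^4y^7
lcm(LM)=x^13y^7
S(f,g) (scaled by 48 to clear denominators) = 6y^2*f - 8x^9*g = -64x^11y^3 + 18y^3
2 terms, deg 14.
14+2=16


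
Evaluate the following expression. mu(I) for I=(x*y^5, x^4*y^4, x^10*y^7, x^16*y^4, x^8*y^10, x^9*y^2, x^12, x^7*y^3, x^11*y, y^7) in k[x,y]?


Remove redundant (divisible by others).
x^10*y^7 redundant.
x^16*y^4 redundant.
x^8*y^10 redundant.
Min: x^12, x^11*y, x^9*y^2, x^7*y^3, x^4*y^4, x*y^5, y^7
Count=7


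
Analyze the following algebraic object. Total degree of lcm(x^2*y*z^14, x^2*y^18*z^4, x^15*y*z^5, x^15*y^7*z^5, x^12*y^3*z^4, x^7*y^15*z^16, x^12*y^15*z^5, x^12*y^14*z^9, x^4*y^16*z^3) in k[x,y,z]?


lcm = componentwise max:
x: max(2,2,15,15,12,7,12,12,4)=15
y: max(1,18,1,7,3,15,15,14,16)=18
z: max(14,4,5,5,4,16,5,9,3)=16
Total=15+18+16=49


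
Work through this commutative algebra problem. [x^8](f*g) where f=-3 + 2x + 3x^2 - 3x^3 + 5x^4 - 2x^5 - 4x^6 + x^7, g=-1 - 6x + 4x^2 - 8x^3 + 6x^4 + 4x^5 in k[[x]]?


[x^8] = sum a_i*b_j, i+j=8
  -3*4=-12
  5*6=30
  -2*-8=16
  -4*4=-16
  1*-6=-6
Sum=12


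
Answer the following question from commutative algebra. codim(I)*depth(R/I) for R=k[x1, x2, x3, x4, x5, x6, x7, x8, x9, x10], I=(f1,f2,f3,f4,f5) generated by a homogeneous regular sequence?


codim=5, depth=dim(R/I)=10-5=5
Product=5*5=25


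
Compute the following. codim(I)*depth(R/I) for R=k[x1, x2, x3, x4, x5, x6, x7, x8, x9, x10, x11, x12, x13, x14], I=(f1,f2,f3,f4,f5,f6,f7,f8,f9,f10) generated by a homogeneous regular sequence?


codim=10, depth=dim(R/I)=14-10=4
Product=10*4=40


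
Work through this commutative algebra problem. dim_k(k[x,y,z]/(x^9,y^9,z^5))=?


Basis: x^iy^jz^k, i<9,j<9,k<5
9*9*5=405


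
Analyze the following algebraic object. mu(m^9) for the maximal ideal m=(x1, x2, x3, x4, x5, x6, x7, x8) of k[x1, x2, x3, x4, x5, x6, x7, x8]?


Graded Nakayama: mu(m^d) = dim_k (m^d/m^(d+1)) = #degree-9 monomials in 8 vars
C(n+d-1,d)=C(16,9)=11440


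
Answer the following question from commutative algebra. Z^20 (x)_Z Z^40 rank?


rank(M(x)N) = rank(M)*rank(N)
20*40 = 800


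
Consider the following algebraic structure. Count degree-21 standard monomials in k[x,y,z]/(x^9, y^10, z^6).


Need i<9, j<10, k<6 with i+j+k=21.
For each i, j ranges over max(0,21-i-5)..min(9,21-i):
  i=0: j in [16,9] -> 0
  i=1: j in [15,9] -> 0
  i=2: j in [14,9] -> 0
  i=3: j in [13,9] -> 0
  i=4: j in [12,9] -> 0
  i=5: j in [11,9] -> 0
  i=6: j in [10,9] -> 0
  i=7: j in [9,9] -> 1
  i=8: j in [8,9] -> 2
H(21) = 0+0+0+0+0+0+0+1+2 = 3


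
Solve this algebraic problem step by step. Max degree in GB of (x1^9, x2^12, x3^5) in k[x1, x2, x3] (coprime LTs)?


Pure powers, coprime LTs => already GB.
Degrees: 9, 12, 5
Max=12


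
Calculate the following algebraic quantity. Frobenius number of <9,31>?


gcd(9,31)=1 => F=ab-a-b=9*31-9-31=279-40=239


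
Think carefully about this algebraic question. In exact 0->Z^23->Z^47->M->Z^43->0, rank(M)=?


Alt sum=0:
(-1)^0*23 + (-1)^1*47 + (-1)^2*? + (-1)^3*43=0
rank(M)=67


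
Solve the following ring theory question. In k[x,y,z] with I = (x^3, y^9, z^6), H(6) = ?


Need i<3, j<9, k<6 with i+j+k=6.
For each i, j ranges over max(0,6-i-5)..min(8,6-i):
  i=0: j in [1,6] -> 6
  i=1: j in [0,5] -> 6
  i=2: j in [0,4] -> 5
H(6) = 6+6+5 = 17
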